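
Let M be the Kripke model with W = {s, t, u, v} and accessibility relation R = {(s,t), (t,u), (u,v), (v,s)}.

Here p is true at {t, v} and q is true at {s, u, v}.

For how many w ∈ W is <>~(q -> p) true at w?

s: successors {t}; ~(q -> p) there: t:F. ✗
t: successors {u}; ~(q -> p) there: u:T. ✓
u: successors {v}; ~(q -> p) there: v:F. ✗
v: successors {s}; ~(q -> p) there: s:T. ✓
Satisfying worlds: {t, v}.

2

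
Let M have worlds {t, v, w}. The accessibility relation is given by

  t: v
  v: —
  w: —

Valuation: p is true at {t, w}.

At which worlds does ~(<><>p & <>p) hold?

t: <><>p & <>p is F. ✓
v: <><>p & <>p is F. ✓
w: <><>p & <>p is F. ✓

{t, v, w}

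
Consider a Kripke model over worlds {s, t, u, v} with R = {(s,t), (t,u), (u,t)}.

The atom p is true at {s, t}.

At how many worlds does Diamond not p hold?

s: successors {t}; not p there: t:F. ✗
t: successors {u}; not p there: u:T. ✓
u: successors {t}; not p there: t:F. ✗
v: no successors, so Diamond not p fails. ✗
Satisfying worlds: {t}.

1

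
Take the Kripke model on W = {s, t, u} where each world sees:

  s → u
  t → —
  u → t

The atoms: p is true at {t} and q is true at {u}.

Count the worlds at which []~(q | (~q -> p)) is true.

1

s: successors {u}; ~(q | (~q -> p)) there: u:F. ✗
t: no successors, so []~(q | (~q -> p)) holds vacuously. ✓
u: successors {t}; ~(q | (~q -> p)) there: t:F. ✗
Satisfying worlds: {t}.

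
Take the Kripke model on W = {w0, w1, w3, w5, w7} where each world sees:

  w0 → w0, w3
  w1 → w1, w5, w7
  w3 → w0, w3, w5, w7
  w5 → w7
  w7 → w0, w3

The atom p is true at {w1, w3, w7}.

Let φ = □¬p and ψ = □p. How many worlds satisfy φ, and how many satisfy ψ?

0 and 1

For □¬p:
w0: successors {w0, w3}; ¬p there: w0:T, w3:F. ✗
w1: successors {w1, w5, w7}; ¬p there: w1:F, w5:T, w7:F. ✗
w3: successors {w0, w3, w5, w7}; ¬p there: w0:T, w3:F, w5:T, w7:F. ✗
w5: successors {w7}; ¬p there: w7:F. ✗
w7: successors {w0, w3}; ¬p there: w0:T, w3:F. ✗
— 0 worlds.
For □p:
w0: successors {w0, w3}; p there: w0:F, w3:T. ✗
w1: successors {w1, w5, w7}; p there: w1:T, w5:F, w7:T. ✗
w3: successors {w0, w3, w5, w7}; p there: w0:F, w3:T, w5:F, w7:T. ✗
w5: successors {w7}; p there: w7:T. ✓
w7: successors {w0, w3}; p there: w0:F, w3:T. ✗
— 1 world.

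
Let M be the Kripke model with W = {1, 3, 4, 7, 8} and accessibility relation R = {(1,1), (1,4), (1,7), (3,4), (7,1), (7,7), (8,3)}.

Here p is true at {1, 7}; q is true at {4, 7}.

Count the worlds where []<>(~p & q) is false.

3

1: successors {1, 4, 7}; <>(~p & q) there: 1:T, 4:F, 7:F. ✗
3: successors {4}; <>(~p & q) there: 4:F. ✗
4: no successors, so []<>(~p & q) holds vacuously. ✓
7: successors {1, 7}; <>(~p & q) there: 1:T, 7:F. ✗
8: successors {3}; <>(~p & q) there: 3:T. ✓
Satisfying worlds: {4, 8}.
So []<>(~p & q) fails at the other 3 worlds.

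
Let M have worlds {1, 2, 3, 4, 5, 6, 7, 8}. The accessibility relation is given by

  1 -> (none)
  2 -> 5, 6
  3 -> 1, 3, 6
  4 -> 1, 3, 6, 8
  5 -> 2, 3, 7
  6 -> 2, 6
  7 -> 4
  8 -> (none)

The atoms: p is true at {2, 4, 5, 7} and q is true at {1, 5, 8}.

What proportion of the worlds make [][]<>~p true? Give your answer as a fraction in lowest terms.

1: no successors, so [][]<>~p holds vacuously. ✓
2: successors {5, 6}; []<>~p there: 5:F, 6:T. ✗
3: successors {1, 3, 6}; []<>~p there: 1:T, 3:F, 6:T. ✗
4: successors {1, 3, 6, 8}; []<>~p there: 1:T, 3:F, 6:T, 8:T. ✗
5: successors {2, 3, 7}; []<>~p there: 2:T, 3:F, 7:T. ✗
6: successors {2, 6}; []<>~p there: 2:T, 6:T. ✓
7: successors {4}; []<>~p there: 4:F. ✗
8: no successors, so [][]<>~p holds vacuously. ✓
That's 3 of 8 worlds, so 3/8.

3/8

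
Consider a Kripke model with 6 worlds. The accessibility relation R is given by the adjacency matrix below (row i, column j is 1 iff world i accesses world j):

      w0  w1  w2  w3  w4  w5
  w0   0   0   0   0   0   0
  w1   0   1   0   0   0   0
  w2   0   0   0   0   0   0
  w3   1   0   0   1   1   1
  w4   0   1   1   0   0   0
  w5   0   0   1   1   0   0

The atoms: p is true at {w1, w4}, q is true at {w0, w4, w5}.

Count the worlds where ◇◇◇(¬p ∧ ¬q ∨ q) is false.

w0: no successors, so ◇◇◇(¬p ∧ ¬q ∨ q) fails. ✗
w1: successors {w1}; ◇◇(¬p ∧ ¬q ∨ q) there: w1:F. ✗
w2: no successors, so ◇◇◇(¬p ∧ ¬q ∨ q) fails. ✗
w3: successors {w0, w3, w4, w5}; ◇◇(¬p ∧ ¬q ∨ q) there: w0:F, w3:T, w4:F, w5:T. ✓
w4: successors {w1, w2}; ◇◇(¬p ∧ ¬q ∨ q) there: w1:F, w2:F. ✗
w5: successors {w2, w3}; ◇◇(¬p ∧ ¬q ∨ q) there: w2:F, w3:T. ✓
Satisfying worlds: {w3, w5}.
So ◇◇◇(¬p ∧ ¬q ∨ q) fails at the other 4 worlds.

4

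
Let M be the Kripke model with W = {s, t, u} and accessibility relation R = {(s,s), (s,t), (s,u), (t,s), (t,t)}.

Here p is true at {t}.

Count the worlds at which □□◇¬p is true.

1

s: successors {s, t, u}; □◇¬p there: s:F, t:T, u:T. ✗
t: successors {s, t}; □◇¬p there: s:F, t:T. ✗
u: no successors, so □□◇¬p holds vacuously. ✓
Satisfying worlds: {u}.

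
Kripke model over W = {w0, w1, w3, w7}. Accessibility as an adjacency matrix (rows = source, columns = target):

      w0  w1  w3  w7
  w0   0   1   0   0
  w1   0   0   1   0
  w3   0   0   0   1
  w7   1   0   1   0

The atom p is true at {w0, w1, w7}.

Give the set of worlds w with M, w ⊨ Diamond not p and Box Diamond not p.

∅

w0: Diamond not p is F, Box Diamond not p is T. ✗
w1: Diamond not p is T, Box Diamond not p is F. ✗
w3: Diamond not p is F, Box Diamond not p is T. ✗
w7: Diamond not p is T, Box Diamond not p is F. ✗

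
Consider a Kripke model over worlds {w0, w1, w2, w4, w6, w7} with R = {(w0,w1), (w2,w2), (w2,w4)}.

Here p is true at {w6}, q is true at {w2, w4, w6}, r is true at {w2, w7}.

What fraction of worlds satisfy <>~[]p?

1/6

w0: successors {w1}; ~[]p there: w1:F. ✗
w1: no successors, so <>~[]p fails. ✗
w2: successors {w2, w4}; ~[]p there: w2:T, w4:F. ✓
w4: no successors, so <>~[]p fails. ✗
w6: no successors, so <>~[]p fails. ✗
w7: no successors, so <>~[]p fails. ✗
That's 1 of 6 worlds, so 1/6.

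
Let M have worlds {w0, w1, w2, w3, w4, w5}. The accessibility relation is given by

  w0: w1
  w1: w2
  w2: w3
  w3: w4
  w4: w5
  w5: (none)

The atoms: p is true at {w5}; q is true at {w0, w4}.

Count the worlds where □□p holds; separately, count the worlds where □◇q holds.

3 and 2

For □□p:
w0: successors {w1}; □p there: w1:F. ✗
w1: successors {w2}; □p there: w2:F. ✗
w2: successors {w3}; □p there: w3:F. ✗
w3: successors {w4}; □p there: w4:T. ✓
w4: successors {w5}; □p there: w5:T. ✓
w5: no successors, so □□p holds vacuously. ✓
— 3 worlds.
For □◇q:
w0: successors {w1}; ◇q there: w1:F. ✗
w1: successors {w2}; ◇q there: w2:F. ✗
w2: successors {w3}; ◇q there: w3:T. ✓
w3: successors {w4}; ◇q there: w4:F. ✗
w4: successors {w5}; ◇q there: w5:F. ✗
w5: no successors, so □◇q holds vacuously. ✓
— 2 worlds.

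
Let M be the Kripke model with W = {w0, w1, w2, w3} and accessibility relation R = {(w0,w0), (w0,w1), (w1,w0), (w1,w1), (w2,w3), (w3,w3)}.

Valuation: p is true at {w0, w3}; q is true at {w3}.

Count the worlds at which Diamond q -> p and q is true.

3

w0: Diamond q is F, p and q is F. ✓
w1: Diamond q is F, p and q is F. ✓
w2: Diamond q is T, p and q is F. ✗
w3: Diamond q is T, p and q is T. ✓
Satisfying worlds: {w0, w1, w3}.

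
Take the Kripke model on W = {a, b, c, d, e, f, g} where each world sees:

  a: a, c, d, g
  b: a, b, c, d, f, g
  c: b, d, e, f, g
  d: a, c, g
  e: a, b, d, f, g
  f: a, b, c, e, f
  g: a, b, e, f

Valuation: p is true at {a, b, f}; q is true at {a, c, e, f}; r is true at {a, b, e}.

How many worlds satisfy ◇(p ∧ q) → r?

a: ◇(p ∧ q) is T, r is T. ✓
b: ◇(p ∧ q) is T, r is T. ✓
c: ◇(p ∧ q) is T, r is F. ✗
d: ◇(p ∧ q) is T, r is F. ✗
e: ◇(p ∧ q) is T, r is T. ✓
f: ◇(p ∧ q) is T, r is F. ✗
g: ◇(p ∧ q) is T, r is F. ✗
Satisfying worlds: {a, b, e}.

3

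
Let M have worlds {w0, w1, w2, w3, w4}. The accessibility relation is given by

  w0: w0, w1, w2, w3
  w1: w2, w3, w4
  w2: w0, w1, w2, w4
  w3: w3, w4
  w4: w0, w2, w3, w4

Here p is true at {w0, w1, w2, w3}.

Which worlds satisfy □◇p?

w0: successors {w0, w1, w2, w3}; ◇p there: w0:T, w1:T, w2:T, w3:T. ✓
w1: successors {w2, w3, w4}; ◇p there: w2:T, w3:T, w4:T. ✓
w2: successors {w0, w1, w2, w4}; ◇p there: w0:T, w1:T, w2:T, w4:T. ✓
w3: successors {w3, w4}; ◇p there: w3:T, w4:T. ✓
w4: successors {w0, w2, w3, w4}; ◇p there: w0:T, w2:T, w3:T, w4:T. ✓

{w0, w1, w2, w3, w4}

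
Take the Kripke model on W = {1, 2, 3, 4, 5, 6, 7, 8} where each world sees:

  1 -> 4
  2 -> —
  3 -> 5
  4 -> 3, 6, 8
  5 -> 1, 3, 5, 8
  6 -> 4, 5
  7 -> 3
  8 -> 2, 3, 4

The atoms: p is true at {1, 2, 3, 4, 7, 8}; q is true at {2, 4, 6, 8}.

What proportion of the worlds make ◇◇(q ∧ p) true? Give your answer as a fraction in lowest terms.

3/4

1: successors {4}; ◇(q ∧ p) there: 4:T. ✓
2: no successors, so ◇◇(q ∧ p) fails. ✗
3: successors {5}; ◇(q ∧ p) there: 5:T. ✓
4: successors {3, 6, 8}; ◇(q ∧ p) there: 3:F, 6:T, 8:T. ✓
5: successors {1, 3, 5, 8}; ◇(q ∧ p) there: 1:T, 3:F, 5:T, 8:T. ✓
6: successors {4, 5}; ◇(q ∧ p) there: 4:T, 5:T. ✓
7: successors {3}; ◇(q ∧ p) there: 3:F. ✗
8: successors {2, 3, 4}; ◇(q ∧ p) there: 2:F, 3:F, 4:T. ✓
That's 6 of 8 worlds, so 6/8 = 3/4.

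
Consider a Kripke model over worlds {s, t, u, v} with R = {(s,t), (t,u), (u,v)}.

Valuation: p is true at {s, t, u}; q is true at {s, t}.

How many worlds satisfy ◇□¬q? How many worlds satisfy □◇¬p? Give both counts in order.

For ◇□¬q:
s: successors {t}; □¬q there: t:T. ✓
t: successors {u}; □¬q there: u:T. ✓
u: successors {v}; □¬q there: v:T. ✓
v: no successors, so ◇□¬q fails. ✗
— 3 worlds.
For □◇¬p:
s: successors {t}; ◇¬p there: t:F. ✗
t: successors {u}; ◇¬p there: u:T. ✓
u: successors {v}; ◇¬p there: v:F. ✗
v: no successors, so □◇¬p holds vacuously. ✓
— 2 worlds.

3 and 2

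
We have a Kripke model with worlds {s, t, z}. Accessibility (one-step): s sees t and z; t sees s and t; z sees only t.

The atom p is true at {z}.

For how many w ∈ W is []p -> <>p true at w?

3

s: []p is F, <>p is T. ✓
t: []p is F, <>p is F. ✓
z: []p is F, <>p is F. ✓
Satisfying worlds: {s, t, z}.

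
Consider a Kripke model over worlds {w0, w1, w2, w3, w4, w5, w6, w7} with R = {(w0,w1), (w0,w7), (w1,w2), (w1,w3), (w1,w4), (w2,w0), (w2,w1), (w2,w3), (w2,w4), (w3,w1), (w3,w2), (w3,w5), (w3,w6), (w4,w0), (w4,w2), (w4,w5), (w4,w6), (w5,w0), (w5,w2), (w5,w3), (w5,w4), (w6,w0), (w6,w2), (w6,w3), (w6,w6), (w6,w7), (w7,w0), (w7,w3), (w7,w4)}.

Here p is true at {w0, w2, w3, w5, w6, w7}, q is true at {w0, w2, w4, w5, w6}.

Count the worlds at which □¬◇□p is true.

w0: successors {w1, w7}; ¬◇□p there: w1:F, w7:F. ✗
w1: successors {w2, w3, w4}; ¬◇□p there: w2:F, w3:F, w4:F. ✗
w2: successors {w0, w1, w3, w4}; ¬◇□p there: w0:T, w1:F, w3:F, w4:F. ✗
w3: successors {w1, w2, w5, w6}; ¬◇□p there: w1:F, w2:F, w5:F, w6:F. ✗
w4: successors {w0, w2, w5, w6}; ¬◇□p there: w0:T, w2:F, w5:F, w6:F. ✗
w5: successors {w0, w2, w3, w4}; ¬◇□p there: w0:T, w2:F, w3:F, w4:F. ✗
w6: successors {w0, w2, w3, w6, w7}; ¬◇□p there: w0:T, w2:F, w3:F, w6:F, w7:F. ✗
w7: successors {w0, w3, w4}; ¬◇□p there: w0:T, w3:F, w4:F. ✗
Satisfying worlds: ∅.

0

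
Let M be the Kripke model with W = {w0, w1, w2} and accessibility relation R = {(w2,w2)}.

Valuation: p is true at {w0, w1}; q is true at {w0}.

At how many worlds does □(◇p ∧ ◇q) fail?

w0: no successors, so □(◇p ∧ ◇q) holds vacuously. ✓
w1: no successors, so □(◇p ∧ ◇q) holds vacuously. ✓
w2: successors {w2}; ◇p ∧ ◇q there: w2:F. ✗
Satisfying worlds: {w0, w1}.
So □(◇p ∧ ◇q) fails at the other 1 world.

1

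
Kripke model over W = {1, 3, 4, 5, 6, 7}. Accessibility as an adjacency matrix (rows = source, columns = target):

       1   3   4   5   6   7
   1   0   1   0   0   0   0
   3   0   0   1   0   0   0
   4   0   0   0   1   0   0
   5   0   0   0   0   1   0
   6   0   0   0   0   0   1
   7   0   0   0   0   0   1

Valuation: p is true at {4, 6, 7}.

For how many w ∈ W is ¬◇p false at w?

1: ◇p is F. ✓
3: ◇p is T. ✗
4: ◇p is F. ✓
5: ◇p is T. ✗
6: ◇p is T. ✗
7: ◇p is T. ✗
Satisfying worlds: {1, 4}.
So ¬◇p fails at the other 4 worlds.

4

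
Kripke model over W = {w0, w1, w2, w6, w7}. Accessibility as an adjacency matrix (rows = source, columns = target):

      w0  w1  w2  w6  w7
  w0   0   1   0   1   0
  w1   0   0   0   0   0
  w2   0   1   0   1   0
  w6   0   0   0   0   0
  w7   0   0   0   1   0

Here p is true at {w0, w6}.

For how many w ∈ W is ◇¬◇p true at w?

3

w0: successors {w1, w6}; ¬◇p there: w1:T, w6:T. ✓
w1: no successors, so ◇¬◇p fails. ✗
w2: successors {w1, w6}; ¬◇p there: w1:T, w6:T. ✓
w6: no successors, so ◇¬◇p fails. ✗
w7: successors {w6}; ¬◇p there: w6:T. ✓
Satisfying worlds: {w0, w2, w7}.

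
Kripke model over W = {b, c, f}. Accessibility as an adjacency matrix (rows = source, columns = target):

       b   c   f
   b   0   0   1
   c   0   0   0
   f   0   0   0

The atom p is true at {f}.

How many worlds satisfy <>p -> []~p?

2

b: <>p is T, []~p is F. ✗
c: <>p is F, []~p is T. ✓
f: <>p is F, []~p is T. ✓
Satisfying worlds: {c, f}.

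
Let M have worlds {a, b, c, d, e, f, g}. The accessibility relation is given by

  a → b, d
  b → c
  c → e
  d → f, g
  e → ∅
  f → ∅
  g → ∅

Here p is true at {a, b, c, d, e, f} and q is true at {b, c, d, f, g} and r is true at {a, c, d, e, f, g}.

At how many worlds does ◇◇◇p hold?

1

a: successors {b, d}; ◇◇p there: b:T, d:F. ✓
b: successors {c}; ◇◇p there: c:F. ✗
c: successors {e}; ◇◇p there: e:F. ✗
d: successors {f, g}; ◇◇p there: f:F, g:F. ✗
e: no successors, so ◇◇◇p fails. ✗
f: no successors, so ◇◇◇p fails. ✗
g: no successors, so ◇◇◇p fails. ✗
Satisfying worlds: {a}.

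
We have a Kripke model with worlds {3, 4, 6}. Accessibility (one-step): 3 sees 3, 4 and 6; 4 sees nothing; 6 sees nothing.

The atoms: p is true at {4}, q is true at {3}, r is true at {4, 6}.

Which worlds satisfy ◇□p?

{3}

3: successors {3, 4, 6}; □p there: 3:F, 4:T, 6:T. ✓
4: no successors, so ◇□p fails. ✗
6: no successors, so ◇□p fails. ✗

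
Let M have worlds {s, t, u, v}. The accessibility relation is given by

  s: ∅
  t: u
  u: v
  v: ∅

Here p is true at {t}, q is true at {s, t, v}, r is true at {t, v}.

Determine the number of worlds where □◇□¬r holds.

3

s: no successors, so □◇□¬r holds vacuously. ✓
t: successors {u}; ◇□¬r there: u:T. ✓
u: successors {v}; ◇□¬r there: v:F. ✗
v: no successors, so □◇□¬r holds vacuously. ✓
Satisfying worlds: {s, t, v}.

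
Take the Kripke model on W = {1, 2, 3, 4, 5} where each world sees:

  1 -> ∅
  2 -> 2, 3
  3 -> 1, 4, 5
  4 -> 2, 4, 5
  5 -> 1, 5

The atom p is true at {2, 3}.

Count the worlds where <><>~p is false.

1: no successors, so <><>~p fails. ✗
2: successors {2, 3}; <>~p there: 2:F, 3:T. ✓
3: successors {1, 4, 5}; <>~p there: 1:F, 4:T, 5:T. ✓
4: successors {2, 4, 5}; <>~p there: 2:F, 4:T, 5:T. ✓
5: successors {1, 5}; <>~p there: 1:F, 5:T. ✓
Satisfying worlds: {2, 3, 4, 5}.
So <><>~p fails at the other 1 world.

1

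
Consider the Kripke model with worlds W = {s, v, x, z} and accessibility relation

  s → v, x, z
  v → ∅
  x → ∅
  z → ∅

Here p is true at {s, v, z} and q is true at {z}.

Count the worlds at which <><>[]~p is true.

0

s: successors {v, x, z}; <>[]~p there: v:F, x:F, z:F. ✗
v: no successors, so <><>[]~p fails. ✗
x: no successors, so <><>[]~p fails. ✗
z: no successors, so <><>[]~p fails. ✗
Satisfying worlds: ∅.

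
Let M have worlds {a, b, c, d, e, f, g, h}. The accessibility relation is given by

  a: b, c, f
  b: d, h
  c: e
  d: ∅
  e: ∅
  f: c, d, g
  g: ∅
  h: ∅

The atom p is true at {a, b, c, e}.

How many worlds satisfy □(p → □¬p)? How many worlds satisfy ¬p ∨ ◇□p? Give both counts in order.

For □(p → □¬p):
a: successors {b, c, f}; p → □¬p there: b:T, c:F, f:T. ✗
b: successors {d, h}; p → □¬p there: d:T, h:T. ✓
c: successors {e}; p → □¬p there: e:T. ✓
d: no successors, so □(p → □¬p) holds vacuously. ✓
e: no successors, so □(p → □¬p) holds vacuously. ✓
f: successors {c, d, g}; p → □¬p there: c:F, d:T, g:T. ✗
g: no successors, so □(p → □¬p) holds vacuously. ✓
h: no successors, so □(p → □¬p) holds vacuously. ✓
— 6 worlds.
For ¬p ∨ ◇□p:
a: ¬p is F, ◇□p is T. ✓
b: ¬p is F, ◇□p is T. ✓
c: ¬p is F, ◇□p is T. ✓
d: ¬p is T, ◇□p is F. ✓
e: ¬p is F, ◇□p is F. ✗
f: ¬p is T, ◇□p is T. ✓
g: ¬p is T, ◇□p is F. ✓
h: ¬p is T, ◇□p is F. ✓
— 7 worlds.

6 and 7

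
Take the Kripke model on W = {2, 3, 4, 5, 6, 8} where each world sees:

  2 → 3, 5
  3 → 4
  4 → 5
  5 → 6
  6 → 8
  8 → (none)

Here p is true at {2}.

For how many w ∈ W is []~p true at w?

2: successors {3, 5}; ~p there: 3:T, 5:T. ✓
3: successors {4}; ~p there: 4:T. ✓
4: successors {5}; ~p there: 5:T. ✓
5: successors {6}; ~p there: 6:T. ✓
6: successors {8}; ~p there: 8:T. ✓
8: no successors, so []~p holds vacuously. ✓
Satisfying worlds: {2, 3, 4, 5, 6, 8}.

6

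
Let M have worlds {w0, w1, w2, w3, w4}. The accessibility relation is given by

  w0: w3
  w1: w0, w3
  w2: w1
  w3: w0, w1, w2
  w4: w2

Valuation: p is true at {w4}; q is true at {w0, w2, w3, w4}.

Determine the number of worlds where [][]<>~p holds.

5

w0: successors {w3}; []<>~p there: w3:T. ✓
w1: successors {w0, w3}; []<>~p there: w0:T, w3:T. ✓
w2: successors {w1}; []<>~p there: w1:T. ✓
w3: successors {w0, w1, w2}; []<>~p there: w0:T, w1:T, w2:T. ✓
w4: successors {w2}; []<>~p there: w2:T. ✓
Satisfying worlds: {w0, w1, w2, w3, w4}.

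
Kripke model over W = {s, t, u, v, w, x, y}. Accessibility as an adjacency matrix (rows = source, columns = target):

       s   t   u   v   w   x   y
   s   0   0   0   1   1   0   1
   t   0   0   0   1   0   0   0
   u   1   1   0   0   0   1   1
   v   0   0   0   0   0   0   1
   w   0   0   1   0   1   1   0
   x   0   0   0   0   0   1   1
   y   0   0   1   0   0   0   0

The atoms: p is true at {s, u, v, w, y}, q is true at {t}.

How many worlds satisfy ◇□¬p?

s: successors {v, w, y}; □¬p there: v:F, w:F, y:F. ✗
t: successors {v}; □¬p there: v:F. ✗
u: successors {s, t, x, y}; □¬p there: s:F, t:F, x:F, y:F. ✗
v: successors {y}; □¬p there: y:F. ✗
w: successors {u, w, x}; □¬p there: u:F, w:F, x:F. ✗
x: successors {x, y}; □¬p there: x:F, y:F. ✗
y: successors {u}; □¬p there: u:F. ✗
Satisfying worlds: ∅.

0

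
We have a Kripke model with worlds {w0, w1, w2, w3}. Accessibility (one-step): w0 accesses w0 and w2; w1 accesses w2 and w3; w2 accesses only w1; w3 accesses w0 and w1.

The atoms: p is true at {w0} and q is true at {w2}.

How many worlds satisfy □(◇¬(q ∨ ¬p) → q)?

w0: successors {w0, w2}; ◇¬(q ∨ ¬p) → q there: w0:F, w2:T. ✗
w1: successors {w2, w3}; ◇¬(q ∨ ¬p) → q there: w2:T, w3:F. ✗
w2: successors {w1}; ◇¬(q ∨ ¬p) → q there: w1:T. ✓
w3: successors {w0, w1}; ◇¬(q ∨ ¬p) → q there: w0:F, w1:T. ✗
Satisfying worlds: {w2}.

1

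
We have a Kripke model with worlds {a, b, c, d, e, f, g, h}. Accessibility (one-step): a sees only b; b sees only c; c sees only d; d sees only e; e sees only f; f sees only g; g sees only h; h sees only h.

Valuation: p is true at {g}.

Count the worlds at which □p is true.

a: successors {b}; p there: b:F. ✗
b: successors {c}; p there: c:F. ✗
c: successors {d}; p there: d:F. ✗
d: successors {e}; p there: e:F. ✗
e: successors {f}; p there: f:F. ✗
f: successors {g}; p there: g:T. ✓
g: successors {h}; p there: h:F. ✗
h: successors {h}; p there: h:F. ✗
Satisfying worlds: {f}.

1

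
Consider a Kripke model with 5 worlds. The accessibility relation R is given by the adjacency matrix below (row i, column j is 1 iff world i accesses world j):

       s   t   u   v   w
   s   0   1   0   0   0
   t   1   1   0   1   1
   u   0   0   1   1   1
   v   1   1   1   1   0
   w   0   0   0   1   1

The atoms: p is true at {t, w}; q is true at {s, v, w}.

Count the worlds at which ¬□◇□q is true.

s: □◇□q is T. ✗
t: □◇□q is F. ✓
u: □◇□q is F. ✓
v: □◇□q is F. ✓
w: □◇□q is F. ✓
Satisfying worlds: {t, u, v, w}.

4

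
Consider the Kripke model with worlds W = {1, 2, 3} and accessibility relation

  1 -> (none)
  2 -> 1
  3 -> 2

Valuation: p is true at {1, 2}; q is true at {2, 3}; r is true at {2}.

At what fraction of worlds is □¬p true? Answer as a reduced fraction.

1: no successors, so □¬p holds vacuously. ✓
2: successors {1}; ¬p there: 1:F. ✗
3: successors {2}; ¬p there: 2:F. ✗
That's 1 of 3 worlds, so 1/3.

1/3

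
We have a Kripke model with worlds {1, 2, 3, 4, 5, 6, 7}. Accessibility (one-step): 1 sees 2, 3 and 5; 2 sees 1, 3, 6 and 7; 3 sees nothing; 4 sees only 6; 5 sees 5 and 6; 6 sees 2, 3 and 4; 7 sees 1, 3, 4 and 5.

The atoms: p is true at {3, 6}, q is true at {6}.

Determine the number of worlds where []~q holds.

1: successors {2, 3, 5}; ~q there: 2:T, 3:T, 5:T. ✓
2: successors {1, 3, 6, 7}; ~q there: 1:T, 3:T, 6:F, 7:T. ✗
3: no successors, so []~q holds vacuously. ✓
4: successors {6}; ~q there: 6:F. ✗
5: successors {5, 6}; ~q there: 5:T, 6:F. ✗
6: successors {2, 3, 4}; ~q there: 2:T, 3:T, 4:T. ✓
7: successors {1, 3, 4, 5}; ~q there: 1:T, 3:T, 4:T, 5:T. ✓
Satisfying worlds: {1, 3, 6, 7}.

4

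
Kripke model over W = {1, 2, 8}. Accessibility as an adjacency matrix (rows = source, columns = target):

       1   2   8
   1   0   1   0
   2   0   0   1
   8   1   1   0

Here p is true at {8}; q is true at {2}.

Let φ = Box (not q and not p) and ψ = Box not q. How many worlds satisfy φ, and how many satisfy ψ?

For Box (not q and not p):
1: successors {2}; not q and not p there: 2:F. ✗
2: successors {8}; not q and not p there: 8:F. ✗
8: successors {1, 2}; not q and not p there: 1:T, 2:F. ✗
— 0 worlds.
For Box not q:
1: successors {2}; not q there: 2:F. ✗
2: successors {8}; not q there: 8:T. ✓
8: successors {1, 2}; not q there: 1:T, 2:F. ✗
— 1 world.

0 and 1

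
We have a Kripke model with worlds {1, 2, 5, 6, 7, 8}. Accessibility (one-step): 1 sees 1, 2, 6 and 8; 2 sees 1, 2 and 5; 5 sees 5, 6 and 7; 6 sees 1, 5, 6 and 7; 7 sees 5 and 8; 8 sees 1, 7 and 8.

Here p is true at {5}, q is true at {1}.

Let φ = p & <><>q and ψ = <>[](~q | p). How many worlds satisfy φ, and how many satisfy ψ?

For p & <><>q:
1: p is F, <><>q is T. ✗
2: p is F, <><>q is T. ✗
5: p is T, <><>q is T. ✓
6: p is F, <><>q is T. ✗
7: p is F, <><>q is T. ✗
8: p is F, <><>q is T. ✗
— 1 world.
For <>[](~q | p):
1: successors {1, 2, 6, 8}; [](~q | p) there: 1:F, 2:F, 6:F, 8:F. ✗
2: successors {1, 2, 5}; [](~q | p) there: 1:F, 2:F, 5:T. ✓
5: successors {5, 6, 7}; [](~q | p) there: 5:T, 6:F, 7:T. ✓
6: successors {1, 5, 6, 7}; [](~q | p) there: 1:F, 5:T, 6:F, 7:T. ✓
7: successors {5, 8}; [](~q | p) there: 5:T, 8:F. ✓
8: successors {1, 7, 8}; [](~q | p) there: 1:F, 7:T, 8:F. ✓
— 5 worlds.

1 and 5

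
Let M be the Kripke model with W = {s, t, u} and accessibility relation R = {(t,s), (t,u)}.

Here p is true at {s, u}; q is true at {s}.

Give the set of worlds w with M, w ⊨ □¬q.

{s, u}

s: no successors, so □¬q holds vacuously. ✓
t: successors {s, u}; ¬q there: s:F, u:T. ✗
u: no successors, so □¬q holds vacuously. ✓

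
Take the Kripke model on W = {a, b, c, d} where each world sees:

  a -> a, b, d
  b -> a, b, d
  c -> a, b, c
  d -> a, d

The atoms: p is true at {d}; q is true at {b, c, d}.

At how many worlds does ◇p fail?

a: successors {a, b, d}; p there: a:F, b:F, d:T. ✓
b: successors {a, b, d}; p there: a:F, b:F, d:T. ✓
c: successors {a, b, c}; p there: a:F, b:F, c:F. ✗
d: successors {a, d}; p there: a:F, d:T. ✓
Satisfying worlds: {a, b, d}.
So ◇p fails at the other 1 world.

1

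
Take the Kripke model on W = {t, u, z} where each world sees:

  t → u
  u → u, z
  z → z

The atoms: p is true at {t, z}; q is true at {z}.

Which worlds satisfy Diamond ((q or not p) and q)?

{u, z}

t: successors {u}; (q or not p) and q there: u:F. ✗
u: successors {u, z}; (q or not p) and q there: u:F, z:T. ✓
z: successors {z}; (q or not p) and q there: z:T. ✓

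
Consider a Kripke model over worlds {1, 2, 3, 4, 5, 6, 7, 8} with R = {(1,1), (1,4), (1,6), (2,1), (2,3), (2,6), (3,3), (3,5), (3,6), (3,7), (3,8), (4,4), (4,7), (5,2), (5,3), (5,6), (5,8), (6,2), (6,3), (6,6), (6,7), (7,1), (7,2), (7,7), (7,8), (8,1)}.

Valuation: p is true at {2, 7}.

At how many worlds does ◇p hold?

5

1: successors {1, 4, 6}; p there: 1:F, 4:F, 6:F. ✗
2: successors {1, 3, 6}; p there: 1:F, 3:F, 6:F. ✗
3: successors {3, 5, 6, 7, 8}; p there: 3:F, 5:F, 6:F, 7:T, 8:F. ✓
4: successors {4, 7}; p there: 4:F, 7:T. ✓
5: successors {2, 3, 6, 8}; p there: 2:T, 3:F, 6:F, 8:F. ✓
6: successors {2, 3, 6, 7}; p there: 2:T, 3:F, 6:F, 7:T. ✓
7: successors {1, 2, 7, 8}; p there: 1:F, 2:T, 7:T, 8:F. ✓
8: successors {1}; p there: 1:F. ✗
Satisfying worlds: {3, 4, 5, 6, 7}.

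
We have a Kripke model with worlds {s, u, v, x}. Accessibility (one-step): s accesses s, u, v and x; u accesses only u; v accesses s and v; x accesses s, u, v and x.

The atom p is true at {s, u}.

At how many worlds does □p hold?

s: successors {s, u, v, x}; p there: s:T, u:T, v:F, x:F. ✗
u: successors {u}; p there: u:T. ✓
v: successors {s, v}; p there: s:T, v:F. ✗
x: successors {s, u, v, x}; p there: s:T, u:T, v:F, x:F. ✗
Satisfying worlds: {u}.

1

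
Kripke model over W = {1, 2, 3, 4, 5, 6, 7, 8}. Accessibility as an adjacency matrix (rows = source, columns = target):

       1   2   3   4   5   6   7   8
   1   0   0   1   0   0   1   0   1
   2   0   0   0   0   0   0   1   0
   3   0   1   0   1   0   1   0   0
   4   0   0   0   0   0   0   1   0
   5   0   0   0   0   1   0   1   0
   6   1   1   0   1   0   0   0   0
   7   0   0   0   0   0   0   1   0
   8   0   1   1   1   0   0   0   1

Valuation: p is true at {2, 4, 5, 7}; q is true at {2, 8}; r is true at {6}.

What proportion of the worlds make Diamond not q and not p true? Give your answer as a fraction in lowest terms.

1/2

1: Diamond not q is T, not p is T. ✓
2: Diamond not q is T, not p is F. ✗
3: Diamond not q is T, not p is T. ✓
4: Diamond not q is T, not p is F. ✗
5: Diamond not q is T, not p is F. ✗
6: Diamond not q is T, not p is T. ✓
7: Diamond not q is T, not p is F. ✗
8: Diamond not q is T, not p is T. ✓
That's 4 of 8 worlds, so 4/8 = 1/2.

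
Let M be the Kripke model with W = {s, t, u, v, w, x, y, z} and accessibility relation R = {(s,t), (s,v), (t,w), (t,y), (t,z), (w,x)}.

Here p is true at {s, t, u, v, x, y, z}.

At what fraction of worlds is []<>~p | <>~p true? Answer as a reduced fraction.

s: []<>~p is F, <>~p is F. ✗
t: []<>~p is F, <>~p is T. ✓
u: []<>~p is T, <>~p is F. ✓
v: []<>~p is T, <>~p is F. ✓
w: []<>~p is F, <>~p is F. ✗
x: []<>~p is T, <>~p is F. ✓
y: []<>~p is T, <>~p is F. ✓
z: []<>~p is T, <>~p is F. ✓
That's 6 of 8 worlds, so 6/8 = 3/4.

3/4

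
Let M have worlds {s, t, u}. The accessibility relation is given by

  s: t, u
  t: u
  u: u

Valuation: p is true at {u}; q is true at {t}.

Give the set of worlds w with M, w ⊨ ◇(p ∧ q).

∅

s: successors {t, u}; p ∧ q there: t:F, u:F. ✗
t: successors {u}; p ∧ q there: u:F. ✗
u: successors {u}; p ∧ q there: u:F. ✗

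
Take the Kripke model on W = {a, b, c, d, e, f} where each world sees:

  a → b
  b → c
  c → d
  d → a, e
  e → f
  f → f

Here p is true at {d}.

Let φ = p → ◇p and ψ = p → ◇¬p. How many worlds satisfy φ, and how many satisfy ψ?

5 and 6

For p → ◇p:
a: p is F, ◇p is F. ✓
b: p is F, ◇p is F. ✓
c: p is F, ◇p is T. ✓
d: p is T, ◇p is F. ✗
e: p is F, ◇p is F. ✓
f: p is F, ◇p is F. ✓
— 5 worlds.
For p → ◇¬p:
a: p is F, ◇¬p is T. ✓
b: p is F, ◇¬p is T. ✓
c: p is F, ◇¬p is F. ✓
d: p is T, ◇¬p is T. ✓
e: p is F, ◇¬p is T. ✓
f: p is F, ◇¬p is T. ✓
— 6 worlds.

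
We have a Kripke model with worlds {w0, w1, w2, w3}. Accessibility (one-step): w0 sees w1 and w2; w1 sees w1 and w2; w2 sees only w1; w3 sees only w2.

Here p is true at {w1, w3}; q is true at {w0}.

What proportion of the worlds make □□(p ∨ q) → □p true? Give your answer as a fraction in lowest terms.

3/4

w0: □□(p ∨ q) is F, □p is F. ✓
w1: □□(p ∨ q) is F, □p is F. ✓
w2: □□(p ∨ q) is F, □p is T. ✓
w3: □□(p ∨ q) is T, □p is F. ✗
That's 3 of 4 worlds, so 3/4.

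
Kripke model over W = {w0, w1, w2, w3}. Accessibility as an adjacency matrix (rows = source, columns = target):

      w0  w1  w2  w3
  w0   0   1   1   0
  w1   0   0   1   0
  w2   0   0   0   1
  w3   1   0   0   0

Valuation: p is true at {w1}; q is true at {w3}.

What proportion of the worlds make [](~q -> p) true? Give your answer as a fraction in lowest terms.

w0: successors {w1, w2}; ~q -> p there: w1:T, w2:F. ✗
w1: successors {w2}; ~q -> p there: w2:F. ✗
w2: successors {w3}; ~q -> p there: w3:T. ✓
w3: successors {w0}; ~q -> p there: w0:F. ✗
That's 1 of 4 worlds, so 1/4.

1/4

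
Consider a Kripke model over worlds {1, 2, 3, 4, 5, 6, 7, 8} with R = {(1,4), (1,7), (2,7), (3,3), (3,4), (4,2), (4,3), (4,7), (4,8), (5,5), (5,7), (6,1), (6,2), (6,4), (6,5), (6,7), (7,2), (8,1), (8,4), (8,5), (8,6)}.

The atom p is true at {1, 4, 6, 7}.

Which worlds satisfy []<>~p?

{1, 2, 3, 5}

1: successors {4, 7}; <>~p there: 4:T, 7:T. ✓
2: successors {7}; <>~p there: 7:T. ✓
3: successors {3, 4}; <>~p there: 3:T, 4:T. ✓
4: successors {2, 3, 7, 8}; <>~p there: 2:F, 3:T, 7:T, 8:T. ✗
5: successors {5, 7}; <>~p there: 5:T, 7:T. ✓
6: successors {1, 2, 4, 5, 7}; <>~p there: 1:F, 2:F, 4:T, 5:T, 7:T. ✗
7: successors {2}; <>~p there: 2:F. ✗
8: successors {1, 4, 5, 6}; <>~p there: 1:F, 4:T, 5:T, 6:T. ✗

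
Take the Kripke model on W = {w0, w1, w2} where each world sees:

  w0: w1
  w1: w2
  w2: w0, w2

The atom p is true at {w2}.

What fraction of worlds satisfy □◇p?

2/3

w0: successors {w1}; ◇p there: w1:T. ✓
w1: successors {w2}; ◇p there: w2:T. ✓
w2: successors {w0, w2}; ◇p there: w0:F, w2:T. ✗
That's 2 of 3 worlds, so 2/3.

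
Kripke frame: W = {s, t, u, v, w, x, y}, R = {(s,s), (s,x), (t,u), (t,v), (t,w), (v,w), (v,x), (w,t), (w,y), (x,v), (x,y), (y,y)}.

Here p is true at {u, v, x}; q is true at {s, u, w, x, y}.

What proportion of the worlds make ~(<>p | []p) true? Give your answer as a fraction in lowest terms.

s: <>p | []p is T. ✗
t: <>p | []p is T. ✗
u: <>p | []p is T. ✗
v: <>p | []p is T. ✗
w: <>p | []p is F. ✓
x: <>p | []p is T. ✗
y: <>p | []p is F. ✓
That's 2 of 7 worlds, so 2/7.

2/7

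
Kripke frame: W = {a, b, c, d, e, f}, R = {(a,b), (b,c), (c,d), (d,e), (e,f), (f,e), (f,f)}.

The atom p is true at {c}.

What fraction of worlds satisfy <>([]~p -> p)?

1/3

a: successors {b}; []~p -> p there: b:T. ✓
b: successors {c}; []~p -> p there: c:T. ✓
c: successors {d}; []~p -> p there: d:F. ✗
d: successors {e}; []~p -> p there: e:F. ✗
e: successors {f}; []~p -> p there: f:F. ✗
f: successors {e, f}; []~p -> p there: e:F, f:F. ✗
That's 2 of 6 worlds, so 2/6 = 1/3.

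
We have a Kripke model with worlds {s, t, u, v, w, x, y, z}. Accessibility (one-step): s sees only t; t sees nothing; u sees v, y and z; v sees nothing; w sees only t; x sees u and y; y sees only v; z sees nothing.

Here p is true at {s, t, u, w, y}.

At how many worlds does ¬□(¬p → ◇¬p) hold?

s: □(¬p → ◇¬p) is T. ✗
t: □(¬p → ◇¬p) is T. ✗
u: □(¬p → ◇¬p) is F. ✓
v: □(¬p → ◇¬p) is T. ✗
w: □(¬p → ◇¬p) is T. ✗
x: □(¬p → ◇¬p) is T. ✗
y: □(¬p → ◇¬p) is F. ✓
z: □(¬p → ◇¬p) is T. ✗
Satisfying worlds: {u, y}.

2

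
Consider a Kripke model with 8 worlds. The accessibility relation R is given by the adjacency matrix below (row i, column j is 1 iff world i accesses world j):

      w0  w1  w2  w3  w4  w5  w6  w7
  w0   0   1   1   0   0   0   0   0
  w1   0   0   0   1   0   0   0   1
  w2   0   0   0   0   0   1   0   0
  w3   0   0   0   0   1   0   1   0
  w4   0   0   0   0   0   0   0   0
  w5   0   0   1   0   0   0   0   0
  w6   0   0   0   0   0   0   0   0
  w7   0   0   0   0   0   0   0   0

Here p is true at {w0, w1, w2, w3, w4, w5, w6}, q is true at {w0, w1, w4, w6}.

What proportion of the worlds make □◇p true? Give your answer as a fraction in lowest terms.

w0: successors {w1, w2}; ◇p there: w1:T, w2:T. ✓
w1: successors {w3, w7}; ◇p there: w3:T, w7:F. ✗
w2: successors {w5}; ◇p there: w5:T. ✓
w3: successors {w4, w6}; ◇p there: w4:F, w6:F. ✗
w4: no successors, so □◇p holds vacuously. ✓
w5: successors {w2}; ◇p there: w2:T. ✓
w6: no successors, so □◇p holds vacuously. ✓
w7: no successors, so □◇p holds vacuously. ✓
That's 6 of 8 worlds, so 6/8 = 3/4.

3/4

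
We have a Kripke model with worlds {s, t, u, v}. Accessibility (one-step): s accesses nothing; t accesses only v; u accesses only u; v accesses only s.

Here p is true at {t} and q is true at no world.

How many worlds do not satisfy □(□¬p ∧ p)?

3

s: no successors, so □(□¬p ∧ p) holds vacuously. ✓
t: successors {v}; □¬p ∧ p there: v:F. ✗
u: successors {u}; □¬p ∧ p there: u:F. ✗
v: successors {s}; □¬p ∧ p there: s:F. ✗
Satisfying worlds: {s}.
So □(□¬p ∧ p) fails at the other 3 worlds.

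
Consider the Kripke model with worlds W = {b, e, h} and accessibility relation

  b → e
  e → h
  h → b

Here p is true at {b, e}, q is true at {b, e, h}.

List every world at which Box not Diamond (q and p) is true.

{b}

b: successors {e}; not Diamond (q and p) there: e:T. ✓
e: successors {h}; not Diamond (q and p) there: h:F. ✗
h: successors {b}; not Diamond (q and p) there: b:F. ✗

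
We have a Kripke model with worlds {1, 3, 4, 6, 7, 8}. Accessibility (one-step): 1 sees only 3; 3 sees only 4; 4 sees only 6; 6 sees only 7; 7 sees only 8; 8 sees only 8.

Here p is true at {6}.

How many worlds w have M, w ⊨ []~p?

5

1: successors {3}; ~p there: 3:T. ✓
3: successors {4}; ~p there: 4:T. ✓
4: successors {6}; ~p there: 6:F. ✗
6: successors {7}; ~p there: 7:T. ✓
7: successors {8}; ~p there: 8:T. ✓
8: successors {8}; ~p there: 8:T. ✓
Satisfying worlds: {1, 3, 6, 7, 8}.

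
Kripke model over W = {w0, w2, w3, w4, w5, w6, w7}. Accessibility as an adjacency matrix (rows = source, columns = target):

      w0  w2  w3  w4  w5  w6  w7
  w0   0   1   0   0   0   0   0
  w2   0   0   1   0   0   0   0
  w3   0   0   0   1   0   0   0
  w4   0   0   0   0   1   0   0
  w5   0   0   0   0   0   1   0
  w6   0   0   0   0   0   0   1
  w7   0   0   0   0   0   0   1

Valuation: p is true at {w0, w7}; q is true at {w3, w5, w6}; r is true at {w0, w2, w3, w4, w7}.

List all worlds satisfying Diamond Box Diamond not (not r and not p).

{w0, w4, w5, w6, w7}

w0: successors {w2}; Box Diamond not (not r and not p) there: w2:T. ✓
w2: successors {w3}; Box Diamond not (not r and not p) there: w3:F. ✗
w3: successors {w4}; Box Diamond not (not r and not p) there: w4:F. ✗
w4: successors {w5}; Box Diamond not (not r and not p) there: w5:T. ✓
w5: successors {w6}; Box Diamond not (not r and not p) there: w6:T. ✓
w6: successors {w7}; Box Diamond not (not r and not p) there: w7:T. ✓
w7: successors {w7}; Box Diamond not (not r and not p) there: w7:T. ✓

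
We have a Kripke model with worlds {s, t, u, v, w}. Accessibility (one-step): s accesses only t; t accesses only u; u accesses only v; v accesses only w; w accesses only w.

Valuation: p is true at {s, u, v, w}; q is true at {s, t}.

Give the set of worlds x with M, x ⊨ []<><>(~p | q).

s: successors {t}; <><>(~p | q) there: t:F. ✗
t: successors {u}; <><>(~p | q) there: u:F. ✗
u: successors {v}; <><>(~p | q) there: v:F. ✗
v: successors {w}; <><>(~p | q) there: w:F. ✗
w: successors {w}; <><>(~p | q) there: w:F. ✗

∅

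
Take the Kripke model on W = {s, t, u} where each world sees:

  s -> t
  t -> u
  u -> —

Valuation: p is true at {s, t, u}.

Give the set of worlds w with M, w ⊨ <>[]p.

{s, t}

s: successors {t}; []p there: t:T. ✓
t: successors {u}; []p there: u:T. ✓
u: no successors, so <>[]p fails. ✗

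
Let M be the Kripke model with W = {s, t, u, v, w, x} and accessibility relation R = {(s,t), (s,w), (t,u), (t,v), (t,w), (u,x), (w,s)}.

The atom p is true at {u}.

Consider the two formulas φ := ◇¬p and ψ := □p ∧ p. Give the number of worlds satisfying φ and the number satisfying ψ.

For ◇¬p:
s: successors {t, w}; ¬p there: t:T, w:T. ✓
t: successors {u, v, w}; ¬p there: u:F, v:T, w:T. ✓
u: successors {x}; ¬p there: x:T. ✓
v: no successors, so ◇¬p fails. ✗
w: successors {s}; ¬p there: s:T. ✓
x: no successors, so ◇¬p fails. ✗
— 4 worlds.
For □p ∧ p:
s: □p is F, p is F. ✗
t: □p is F, p is F. ✗
u: □p is F, p is T. ✗
v: □p is T, p is F. ✗
w: □p is F, p is F. ✗
x: □p is T, p is F. ✗
— 0 worlds.

4 and 0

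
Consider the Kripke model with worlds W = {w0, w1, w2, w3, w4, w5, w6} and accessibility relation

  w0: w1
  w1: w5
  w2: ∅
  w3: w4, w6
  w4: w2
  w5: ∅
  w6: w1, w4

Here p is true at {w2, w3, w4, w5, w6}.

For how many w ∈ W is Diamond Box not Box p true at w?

2

w0: successors {w1}; Box not Box p there: w1:F. ✗
w1: successors {w5}; Box not Box p there: w5:T. ✓
w2: no successors, so Diamond Box not Box p fails. ✗
w3: successors {w4, w6}; Box not Box p there: w4:F, w6:F. ✗
w4: successors {w2}; Box not Box p there: w2:T. ✓
w5: no successors, so Diamond Box not Box p fails. ✗
w6: successors {w1, w4}; Box not Box p there: w1:F, w4:F. ✗
Satisfying worlds: {w1, w4}.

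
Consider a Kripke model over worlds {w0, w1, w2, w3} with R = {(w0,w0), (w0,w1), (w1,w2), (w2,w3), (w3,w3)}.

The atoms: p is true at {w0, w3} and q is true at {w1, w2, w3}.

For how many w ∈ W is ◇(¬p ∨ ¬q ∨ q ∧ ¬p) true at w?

2

w0: successors {w0, w1}; ¬p ∨ ¬q ∨ q ∧ ¬p there: w0:T, w1:T. ✓
w1: successors {w2}; ¬p ∨ ¬q ∨ q ∧ ¬p there: w2:T. ✓
w2: successors {w3}; ¬p ∨ ¬q ∨ q ∧ ¬p there: w3:F. ✗
w3: successors {w3}; ¬p ∨ ¬q ∨ q ∧ ¬p there: w3:F. ✗
Satisfying worlds: {w0, w1}.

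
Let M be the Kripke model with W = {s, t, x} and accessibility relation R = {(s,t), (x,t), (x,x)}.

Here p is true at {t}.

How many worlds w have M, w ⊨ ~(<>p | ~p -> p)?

2

s: <>p | ~p -> p is F. ✓
t: <>p | ~p -> p is T. ✗
x: <>p | ~p -> p is F. ✓
Satisfying worlds: {s, x}.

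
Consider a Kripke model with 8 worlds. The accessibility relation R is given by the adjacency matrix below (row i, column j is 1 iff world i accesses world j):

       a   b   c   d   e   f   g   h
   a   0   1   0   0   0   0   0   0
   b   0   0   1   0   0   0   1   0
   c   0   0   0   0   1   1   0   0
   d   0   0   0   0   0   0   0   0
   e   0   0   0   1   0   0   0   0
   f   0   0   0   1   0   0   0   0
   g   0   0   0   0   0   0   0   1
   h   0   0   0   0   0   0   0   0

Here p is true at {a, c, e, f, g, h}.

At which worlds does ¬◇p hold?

a: ◇p is F. ✓
b: ◇p is T. ✗
c: ◇p is T. ✗
d: ◇p is F. ✓
e: ◇p is F. ✓
f: ◇p is F. ✓
g: ◇p is T. ✗
h: ◇p is F. ✓

{a, d, e, f, h}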